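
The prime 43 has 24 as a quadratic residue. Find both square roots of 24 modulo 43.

Since 43 ≡ 3 (mod 4), a square root of 24 is 24^((43+1)/4) = 24^11 mod 43.
Repeated squaring: 24^2≡17, 24^4≡31, 24^8≡15 (mod 43).
24^11 = 24^(8+2+1) ≡ 14 (mod 43).
Check: 14² = 196 ≡ 24 (mod 43). The two roots are 14 and 29.

14, 29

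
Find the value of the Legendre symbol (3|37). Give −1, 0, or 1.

Reciprocity: 3 ≡ 3 and 37 ≡ 1 (mod 4), so (3/37) = +(37/3).
Reduce top mod 3: now compute (1/3).
Reached (1/3) = 1. Collecting the sign flips along the way, the symbol is +1.

1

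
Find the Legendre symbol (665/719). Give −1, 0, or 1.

Reciprocity: 665 ≡ 1 and 719 ≡ 3 (mod 4), so (665/719) = +(719/665).
Reduce top mod 665: now compute (54/665).
Pull out 2: since 665 ≡ 1 (mod 8), (2/665) = +1.
Reciprocity: 27 ≡ 3 and 665 ≡ 1 (mod 4), so (27/665) = +(665/27).
Reduce top mod 27: now compute (17/27).
Reciprocity: 17 ≡ 1 and 27 ≡ 3 (mod 4), so (17/27) = +(27/17).
Reduce top mod 17: now compute (10/17).
Pull out 2: since 17 ≡ 1 (mod 8), (2/17) = +1.
Reciprocity: 5 ≡ 1 and 17 ≡ 1 (mod 4), so (5/17) = +(17/5).
Reduce top mod 5: now compute (2/5).
Pull out 2: since 5 ≡ 5 (mod 8), (2/5) = -1.
Reached (1/5) = 1. Collecting the sign flips along the way, the symbol is -1.

-1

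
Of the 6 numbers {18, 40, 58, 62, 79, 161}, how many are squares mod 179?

1

(18/179) = -1 → non-residue.
(40/179) = -1 → non-residue.
(58/179) = -1 → non-residue.
(62/179) = -1 → non-residue.
(79/179) = -1 → non-residue.
(161/179) = +1 → QR.
Total quadratic residues among the 6: 1.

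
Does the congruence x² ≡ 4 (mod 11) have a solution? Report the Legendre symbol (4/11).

Euler's criterion: (4/11) ≡ 4^5 (mod 11).
4^2 ≡ 5 (mod 11)
4^4 ≡ 3 (mod 11)
4^5 = 4^(4+1) ≡ 1 (mod 11).
Result is 1, so (4/11) = 1.

1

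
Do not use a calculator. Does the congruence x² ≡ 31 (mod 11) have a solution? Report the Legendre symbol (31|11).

1

Euler's criterion: (31/11) ≡ 9^5 (mod 11).
9^2 ≡ 4 (mod 11)
9^4 ≡ 5 (mod 11)
9^5 = 9^(4+1) ≡ 1 (mod 11).
Result is 1, so (31/11) = 1.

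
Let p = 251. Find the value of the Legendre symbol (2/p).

Pull out 2: since 251 ≡ 3 (mod 8), (2/251) = -1.
Reached (1/251) = 1. Collecting the sign flips along the way, the symbol is -1.

-1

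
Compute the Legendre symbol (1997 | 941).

Euler's criterion: (1997/941) ≡ 115^470 (mod 941).
115^2 ≡ 51 (mod 941)
115^4 ≡ 719 (mod 941)
115^8 ≡ 352 (mod 941)
115^16 ≡ 633 (mod 941)
115^32 ≡ 764 (mod 941)
115^64 ≡ 276 (mod 941)
115^128 ≡ 896 (mod 941)
115^256 ≡ 143 (mod 941)
115^470 = 115^(256+128+64+16+4+2) ≡ 940 (mod 941).
Result is 940 ≡ −1, so (1997/941) = −1.

-1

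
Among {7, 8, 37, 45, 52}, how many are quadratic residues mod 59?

2

(7/59) = +1 → QR.
(8/59) = -1 → non-residue.
(37/59) = -1 → non-residue.
(45/59) = +1 → QR.
(52/59) = -1 → non-residue.
Total quadratic residues among the 5: 2.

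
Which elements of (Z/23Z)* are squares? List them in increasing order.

Square k = 1,…,11 (k and 23−k give the same square):
1²=1, 2²=4, 3²=9, 4²=16, 5²≡2, 6²≡13, 7²≡3, 8²≡18, 9²≡12, 10²≡8, 11²≡6 (mod 23).
So the quadratic residues mod 23 are {1, 2, 3, 4, 6, 8, 9, 12, 13, 16, 18}.

1, 2, 3, 4, 6, 8, 9, 12, 13, 16, 18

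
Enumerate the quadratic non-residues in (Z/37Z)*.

2 5 6 8 13 14 15 17 18 19 20 22 23 24 29 31 32 35

Square k = 1,…,18 (k and 37−k give the same square):
1²=1, 2²=4, 3²=9, 4²=16, 5²=25, 6²=36, 7²≡12, 8²≡27, 9²≡7, 10²≡26, 11²≡10, 12²≡33, 13²≡21, 14²≡11, 15²≡3, 16²≡34, 17²≡30, 18²≡28 (mod 37).
The residues are {1, 3, 4, 7, 9, 10, 11, 12, 16, 21, 25, 26, 27, 28, 30, 33, 34, 36}; the non-residues are the remaining 18 nonzero classes.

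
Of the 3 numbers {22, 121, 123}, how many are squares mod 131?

2

(22/131) = -1 → non-residue.
(121/131) = +1 → QR.
(123/131) = +1 → QR.
Total quadratic residues among the 3: 2.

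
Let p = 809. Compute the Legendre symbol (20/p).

Euler's criterion: (20/809) ≡ 20^404 (mod 809).
20^2 ≡ 400 (mod 809)
20^4 ≡ 627 (mod 809)
20^8 ≡ 764 (mod 809)
20^16 ≡ 407 (mod 809)
20^32 ≡ 613 (mod 809)
20^64 ≡ 393 (mod 809)
20^128 ≡ 739 (mod 809)
20^256 ≡ 46 (mod 809)
20^404 = 20^(256+128+16+4) ≡ 1 (mod 809).
Result is 1, so (20/809) = 1.

1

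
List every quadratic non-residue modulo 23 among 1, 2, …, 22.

Square k = 1,…,11 (k and 23−k give the same square):
1²=1, 2²=4, 3²=9, 4²=16, 5²≡2, 6²≡13, 7²≡3, 8²≡18, 9²≡12, 10²≡8, 11²≡6 (mod 23).
The residues are {1, 2, 3, 4, 6, 8, 9, 12, 13, 16, 18}; the non-residues are the remaining 11 nonzero classes.

5 7 10 11 14 15 17 19 20 21 22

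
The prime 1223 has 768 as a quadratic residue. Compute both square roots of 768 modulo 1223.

Since 1223 ≡ 3 (mod 4), a square root of 768 is 768^((1223+1)/4) = 768^306 mod 1223.
Repeated squaring: 768^2≡338, 768^4≡505, 768^8≡641, 768^16≡1176, 768^32≡986, 768^64≡1134, 768^128≡583, 768^256≡1118 (mod 1223).
768^306 = 768^(256+32+16+2) ≡ 633 (mod 1223).
Check: 633² = 400689 ≡ 768 (mod 1223). The two roots are 590 and 633.

590, 633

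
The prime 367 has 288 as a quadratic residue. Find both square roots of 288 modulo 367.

Since 367 ≡ 3 (mod 4), a square root of 288 is 288^((367+1)/4) = 288^92 mod 367.
Repeated squaring: 288^2≡2, 288^4≡4, 288^8≡16, 288^16≡256, 288^32≡210, 288^64≡60 (mod 367).
288^92 = 288^(64+16+8+4) ≡ 214 (mod 367).
Check: 214² = 45796 ≡ 288 (mod 367). The two roots are 153 and 214.

153, 214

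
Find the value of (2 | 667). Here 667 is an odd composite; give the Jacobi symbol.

-1

Pull out 2: since 667 ≡ 3 (mod 8), (2/667) = -1.
Reached (1/667) = 1. Collecting the sign flips along the way, the symbol is -1.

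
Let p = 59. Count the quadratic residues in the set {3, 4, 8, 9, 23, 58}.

3

(3/59) = +1 → QR.
(4/59) = +1 → QR.
(8/59) = -1 → non-residue.
(9/59) = +1 → QR.
(23/59) = -1 → non-residue.
(58/59) = -1 → non-residue.
Total quadratic residues among the 6: 3.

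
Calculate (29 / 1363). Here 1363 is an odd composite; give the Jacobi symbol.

0

Reciprocity: 29 ≡ 1 and 1363 ≡ 3 (mod 4), so (29/1363) = +(1363/29).
Reduce top mod 29: now compute (0/29).
Top reduces to 0: gcd > 1, so the symbol is 0.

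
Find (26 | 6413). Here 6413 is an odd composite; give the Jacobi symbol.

Pull out 2: since 6413 ≡ 5 (mod 8), (2/6413) = -1.
Reciprocity: 13 ≡ 1 and 6413 ≡ 1 (mod 4), so (13/6413) = +(6413/13).
Reduce top mod 13: now compute (4/13).
Pull out 2^2: since 13 ≡ 5 (mod 8), (2/13) = -1, so (2/13)^2 = +1.
Reached (1/13) = 1. Collecting the sign flips along the way, the symbol is -1.

-1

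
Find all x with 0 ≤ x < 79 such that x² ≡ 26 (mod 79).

37, 42

Since 79 ≡ 3 (mod 4), a square root of 26 is 26^((79+1)/4) = 26^20 mod 79.
Repeated squaring: 26^2≡44, 26^4≡40, 26^8≡20, 26^16≡5 (mod 79).
26^20 = 26^(16+4) ≡ 42 (mod 79).
Check: 42² = 1764 ≡ 26 (mod 79). The two roots are 37 and 42.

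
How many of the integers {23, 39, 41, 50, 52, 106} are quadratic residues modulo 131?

3

(23/131) = -1 → non-residue.
(39/131) = +1 → QR.
(41/131) = +1 → QR.
(50/131) = -1 → non-residue.
(52/131) = +1 → QR.
(106/131) = -1 → non-residue.
Total quadratic residues among the 6: 3.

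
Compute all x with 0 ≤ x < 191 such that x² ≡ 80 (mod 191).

56, 135

Since 191 ≡ 3 (mod 4), a square root of 80 is 80^((191+1)/4) = 80^48 mod 191.
Repeated squaring: 80^2≡97, 80^4≡50, 80^8≡17, 80^16≡98, 80^32≡54 (mod 191).
80^48 = 80^(32+16) ≡ 135 (mod 191).
Check: 135² = 18225 ≡ 80 (mod 191). The two roots are 56 and 135.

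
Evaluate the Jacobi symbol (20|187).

-1

Pull out 2^2: since 187 ≡ 3 (mod 8), (2/187) = -1, so (2/187)^2 = +1.
Reciprocity: 5 ≡ 1 and 187 ≡ 3 (mod 4), so (5/187) = +(187/5).
Reduce top mod 5: now compute (2/5).
Pull out 2: since 5 ≡ 5 (mod 8), (2/5) = -1.
Reached (1/5) = 1. Collecting the sign flips along the way, the symbol is -1.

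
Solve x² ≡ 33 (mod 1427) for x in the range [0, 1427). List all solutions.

107, 1320

Since 1427 ≡ 3 (mod 4), a square root of 33 is 33^((1427+1)/4) = 33^357 mod 1427.
Repeated squaring: 33^2≡1089, 33^4≡84, 33^8≡1348, 33^16≡533, 33^32≡116, 33^64≡613, 33^128≡468, 33^256≡693 (mod 1427).
33^357 = 33^(256+64+32+4+1) ≡ 1320 (mod 1427).
Check: 1320² = 1742400 ≡ 33 (mod 1427). The two roots are 107 and 1320.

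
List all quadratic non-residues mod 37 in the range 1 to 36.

Square k = 1,…,18 (k and 37−k give the same square):
1²=1, 2²=4, 3²=9, 4²=16, 5²=25, 6²=36, 7²≡12, 8²≡27, 9²≡7, 10²≡26, 11²≡10, 12²≡33, 13²≡21, 14²≡11, 15²≡3, 16²≡34, 17²≡30, 18²≡28 (mod 37).
The residues are {1, 3, 4, 7, 9, 10, 11, 12, 16, 21, 25, 26, 27, 28, 30, 33, 34, 36}; the non-residues are the remaining 18 nonzero classes.

2,5,6,8,13,14,15,17,18,19,20,22,23,24,29,31,32,35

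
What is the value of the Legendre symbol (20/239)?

Euler's criterion: (20/239) ≡ 20^119 (mod 239).
20^2 ≡ 161 (mod 239)
20^4 ≡ 109 (mod 239)
20^8 ≡ 170 (mod 239)
20^16 ≡ 220 (mod 239)
20^32 ≡ 122 (mod 239)
20^64 ≡ 66 (mod 239)
20^119 = 20^(64+32+16+4+2+1) ≡ 1 (mod 239).
Result is 1, so (20/239) = 1.

1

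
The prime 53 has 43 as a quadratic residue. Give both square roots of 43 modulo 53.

53 ≡ 1 (mod 4), so we find a root by search.
Trying successive values, 19² = 361 ≡ 43 (mod 53). The other root is 53 − 19 = 34.

19, 34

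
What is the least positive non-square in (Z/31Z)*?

3

(2/31) = +1, so 2 is a residue.
(3/31) = −1, so 3 is the smallest positive non-residue mod 31.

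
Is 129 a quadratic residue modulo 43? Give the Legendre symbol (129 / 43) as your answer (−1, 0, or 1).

First reduce: 129 ≡ 0 (mod 43).
Top reduces to 0: gcd > 1, so the symbol is 0.

0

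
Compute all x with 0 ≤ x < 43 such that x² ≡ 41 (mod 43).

Since 43 ≡ 3 (mod 4), a square root of 41 is 41^((43+1)/4) = 41^11 mod 43.
Repeated squaring: 41^2≡4, 41^4≡16, 41^8≡41 (mod 43).
41^11 = 41^(8+2+1) ≡ 16 (mod 43).
Check: 16² = 256 ≡ 41 (mod 43). The two roots are 16 and 27.

16, 27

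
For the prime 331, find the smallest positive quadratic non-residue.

(2/331) = −1, so 2 is the smallest positive non-residue mod 331.

2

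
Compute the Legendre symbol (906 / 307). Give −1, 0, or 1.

-1

First reduce: 906 ≡ 292 (mod 307).
Pull out 2^2: since 307 ≡ 3 (mod 8), (2/307) = -1, so (2/307)^2 = +1.
Reciprocity: 73 ≡ 1 and 307 ≡ 3 (mod 4), so (73/307) = +(307/73).
Reduce top mod 73: now compute (15/73).
Reciprocity: 15 ≡ 3 and 73 ≡ 1 (mod 4), so (15/73) = +(73/15).
Reduce top mod 15: now compute (13/15).
Reciprocity: 13 ≡ 1 and 15 ≡ 3 (mod 4), so (13/15) = +(15/13).
Reduce top mod 13: now compute (2/13).
Pull out 2: since 13 ≡ 5 (mod 8), (2/13) = -1.
Reached (1/13) = 1. Collecting the sign flips along the way, the symbol is -1.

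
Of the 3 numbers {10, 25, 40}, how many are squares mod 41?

(10/41) = +1 → QR.
(25/41) = +1 → QR.
(40/41) = +1 → QR.
Total quadratic residues among the 3: 3.

3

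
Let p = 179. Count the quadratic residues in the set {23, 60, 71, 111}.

1

(23/179) = -1 → non-residue.
(60/179) = +1 → QR.
(71/179) = -1 → non-residue.
(111/179) = -1 → non-residue.
Total quadratic residues among the 4: 1.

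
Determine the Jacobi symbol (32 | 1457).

Pull out 2^5: since 1457 ≡ 1 (mod 8), (2/1457) = +1, so (2/1457)^5 = +1.
Reached (1/1457) = 1. Collecting the sign flips along the way, the symbol is +1.

1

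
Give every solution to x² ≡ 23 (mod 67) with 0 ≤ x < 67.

Since 67 ≡ 3 (mod 4), a square root of 23 is 23^((67+1)/4) = 23^17 mod 67.
Repeated squaring: 23^2≡60, 23^4≡49, 23^8≡56, 23^16≡54 (mod 67).
23^17 = 23^(16+1) ≡ 36 (mod 67).
Check: 36² = 1296 ≡ 23 (mod 67). The two roots are 31 and 36.

31, 36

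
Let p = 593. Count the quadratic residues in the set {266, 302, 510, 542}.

1

(266/593) = -1 → non-residue.
(302/593) = -1 → non-residue.
(510/593) = +1 → QR.
(542/593) = -1 → non-residue.
Total quadratic residues among the 4: 1.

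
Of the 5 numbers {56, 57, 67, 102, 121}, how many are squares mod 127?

1

(56/127) = -1 → non-residue.
(57/127) = -1 → non-residue.
(67/127) = -1 → non-residue.
(102/127) = -1 → non-residue.
(121/127) = +1 → QR.
Total quadratic residues among the 5: 1.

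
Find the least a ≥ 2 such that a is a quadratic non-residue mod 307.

2

(2/307) = −1, so 2 is the smallest positive non-residue mod 307.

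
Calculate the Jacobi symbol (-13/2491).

First reduce: -13 ≡ 2478 (mod 2491).
Pull out 2: since 2491 ≡ 3 (mod 8), (2/2491) = -1.
Reciprocity: 1239 ≡ 3 and 2491 ≡ 3 (mod 4), so (1239/2491) = −(2491/1239).
Reduce top mod 1239: now compute (13/1239).
Reciprocity: 13 ≡ 1 and 1239 ≡ 3 (mod 4), so (13/1239) = +(1239/13).
Reduce top mod 13: now compute (4/13).
Pull out 2^2: since 13 ≡ 5 (mod 8), (2/13) = -1, so (2/13)^2 = +1.
Reached (1/13) = 1. Collecting the sign flips along the way, the symbol is +1.

1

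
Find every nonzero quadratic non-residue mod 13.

Square k = 1,…,6 (k and 13−k give the same square):
1²=1, 2²=4, 3²=9, 4²≡3, 5²≡12, 6²≡10 (mod 13).
The residues are {1, 3, 4, 9, 10, 12}; the non-residues are the remaining 6 nonzero classes.

2,5,6,7,8,11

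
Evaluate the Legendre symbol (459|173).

1

First reduce: 459 ≡ 113 (mod 173).
Reciprocity: 113 ≡ 1 and 173 ≡ 1 (mod 4), so (113/173) = +(173/113).
Reduce top mod 113: now compute (60/113).
Pull out 2^2: since 113 ≡ 1 (mod 8), (2/113) = +1, so (2/113)^2 = +1.
Reciprocity: 15 ≡ 3 and 113 ≡ 1 (mod 4), so (15/113) = +(113/15).
Reduce top mod 15: now compute (8/15).
Pull out 2^3: since 15 ≡ 7 (mod 8), (2/15) = +1, so (2/15)^3 = +1.
Reached (1/15) = 1. Collecting the sign flips along the way, the symbol is +1.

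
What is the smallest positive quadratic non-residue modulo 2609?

(2/2609) = +1, so 2 is a residue.
(3/2609) = −1, so 3 is the smallest positive non-residue mod 2609.

3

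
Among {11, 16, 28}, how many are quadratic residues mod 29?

(11/29) = -1 → non-residue.
(16/29) = +1 → QR.
(28/29) = +1 → QR.
Total quadratic residues among the 3: 2.

2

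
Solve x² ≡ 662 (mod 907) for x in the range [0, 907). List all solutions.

383, 524

Since 907 ≡ 3 (mod 4), a square root of 662 is 662^((907+1)/4) = 662^227 mod 907.
Repeated squaring: 662^2≡163, 662^4≡266, 662^8≡10, 662^16≡100, 662^32≡23, 662^64≡529, 662^128≡485 (mod 907).
662^227 = 662^(128+64+32+2+1) ≡ 383 (mod 907).
Check: 383² = 146689 ≡ 662 (mod 907). The two roots are 383 and 524.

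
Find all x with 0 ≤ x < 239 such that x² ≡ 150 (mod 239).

Since 239 ≡ 3 (mod 4), a square root of 150 is 150^((239+1)/4) = 150^60 mod 239.
Repeated squaring: 150^2≡34, 150^4≡200, 150^8≡87, 150^16≡160, 150^32≡27 (mod 239).
150^60 = 150^(32+16+8+4) ≡ 110 (mod 239).
Check: 110² = 12100 ≡ 150 (mod 239). The two roots are 110 and 129.

110, 129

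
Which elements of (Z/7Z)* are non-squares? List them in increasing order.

Square k = 1,…,3 (k and 7−k give the same square):
1²=1, 2²=4, 3²≡2 (mod 7).
The residues are {1, 2, 4}; the non-residues are the remaining 3 nonzero classes.

3 5 6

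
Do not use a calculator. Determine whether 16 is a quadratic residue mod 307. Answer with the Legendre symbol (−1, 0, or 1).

Euler's criterion: (16/307) ≡ 16^153 (mod 307).
16^2 ≡ 256 (mod 307)
16^4 ≡ 145 (mod 307)
16^8 ≡ 149 (mod 307)
16^16 ≡ 97 (mod 307)
16^32 ≡ 199 (mod 307)
16^64 ≡ 305 (mod 307)
16^128 ≡ 4 (mod 307)
16^153 = 16^(128+16+8+1) ≡ 1 (mod 307).
Result is 1, so (16/307) = 1.

1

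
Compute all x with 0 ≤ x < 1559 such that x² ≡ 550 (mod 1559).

Since 1559 ≡ 3 (mod 4), a square root of 550 is 550^((1559+1)/4) = 550^390 mod 1559.
Repeated squaring: 550^2≡54, 550^4≡1357, 550^8≡270, 550^16≡1186, 550^32≡378, 550^64≡1015, 550^128≡1285, 550^256≡244 (mod 1559).
550^390 = 550^(256+128+4+2) ≡ 905 (mod 1559).
Check: 905² = 819025 ≡ 550 (mod 1559). The two roots are 654 and 905.

654, 905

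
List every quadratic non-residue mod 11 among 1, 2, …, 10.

2 6 7 8 10

Square k = 1,…,5 (k and 11−k give the same square):
1²=1, 2²=4, 3²=9, 4²≡5, 5²≡3 (mod 11).
The residues are {1, 3, 4, 5, 9}; the non-residues are the remaining 5 nonzero classes.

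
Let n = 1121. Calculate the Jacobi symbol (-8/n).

First reduce: -8 ≡ 1113 (mod 1121).
Reciprocity: 1113 ≡ 1 and 1121 ≡ 1 (mod 4), so (1113/1121) = +(1121/1113).
Reduce top mod 1113: now compute (8/1113).
Pull out 2^3: since 1113 ≡ 1 (mod 8), (2/1113) = +1, so (2/1113)^3 = +1.
Reached (1/1113) = 1. Collecting the sign flips along the way, the symbol is +1.

1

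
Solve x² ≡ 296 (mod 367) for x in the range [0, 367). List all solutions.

Since 367 ≡ 3 (mod 4), a square root of 296 is 296^((367+1)/4) = 296^92 mod 367.
Repeated squaring: 296^2≡270, 296^4≡234, 296^8≡73, 296^16≡191, 296^32≡148, 296^64≡251 (mod 367).
296^92 = 296^(64+16+8+4) ≡ 325 (mod 367).
Check: 325² = 105625 ≡ 296 (mod 367). The two roots are 42 and 325.

42, 325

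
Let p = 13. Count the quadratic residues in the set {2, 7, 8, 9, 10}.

(2/13) = -1 → non-residue.
(7/13) = -1 → non-residue.
(8/13) = -1 → non-residue.
(9/13) = +1 → QR.
(10/13) = +1 → QR.
Total quadratic residues among the 5: 2.

2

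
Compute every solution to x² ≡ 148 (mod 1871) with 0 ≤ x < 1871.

Since 1871 ≡ 3 (mod 4), a square root of 148 is 148^((1871+1)/4) = 148^468 mod 1871.
Repeated squaring: 148^2≡1323, 148^4≡944, 148^8≡540, 148^16≡1595, 148^32≡1336, 148^64≡1833, 148^128≡1444, 148^256≡842 (mod 1871).
148^468 = 148^(256+128+64+16+4) ≡ 994 (mod 1871).
Check: 994² = 988036 ≡ 148 (mod 1871). The two roots are 877 and 994.

877, 994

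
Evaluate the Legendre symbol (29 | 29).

First reduce: 29 ≡ 0 (mod 29).
Top reduces to 0: gcd > 1, so the symbol is 0.

0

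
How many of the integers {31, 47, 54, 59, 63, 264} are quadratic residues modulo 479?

3

(31/479) = -1 → non-residue.
(47/479) = -1 → non-residue.
(54/479) = +1 → QR.
(59/479) = -1 → non-residue.
(63/479) = +1 → QR.
(264/479) = +1 → QR.
Total quadratic residues among the 6: 3.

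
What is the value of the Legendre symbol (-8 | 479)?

First reduce: -8 ≡ 471 (mod 479).
Reciprocity: 471 ≡ 3 and 479 ≡ 3 (mod 4), so (471/479) = −(479/471).
Reduce top mod 471: now compute (8/471).
Pull out 2^3: since 471 ≡ 7 (mod 8), (2/471) = +1, so (2/471)^3 = +1.
Reached (1/471) = 1. Collecting the sign flips along the way, the symbol is -1.

-1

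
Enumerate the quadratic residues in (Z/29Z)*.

Square k = 1,…,14 (k and 29−k give the same square):
1²=1, 2²=4, 3²=9, 4²=16, 5²=25, 6²≡7, 7²≡20, 8²≡6, 9²≡23, 10²≡13, 11²≡5, 12²≡28, 13²≡24, 14²≡22 (mod 29).
So the quadratic residues mod 29 are {1, 4, 5, 6, 7, 9, 13, 16, 20, 22, 23, 24, 25, 28}.

1, 4, 5, 6, 7, 9, 13, 16, 20, 22, 23, 24, 25, 28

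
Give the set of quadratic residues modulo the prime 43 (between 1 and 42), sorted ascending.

Square k = 1,…,21 (k and 43−k give the same square):
1²=1, 2²=4, 3²=9, 4²=16, 5²=25, 6²=36, 7²≡6, 8²≡21, 9²≡38, 10²≡14, 11²≡35, 12²≡15, 13²≡40, 14²≡24, 15²≡10, 16²≡41, 17²≡31, 18²≡23, 19²≡17, 20²≡13, 21²≡11 (mod 43).
So the quadratic residues mod 43 are {1, 4, 6, 9, 10, 11, 13, 14, 15, 16, 17, 21, 23, 24, 25, 31, 35, 36, 38, 40, 41}.

1,4,6,9,10,11,13,14,15,16,17,21,23,24,25,31,35,36,38,40,41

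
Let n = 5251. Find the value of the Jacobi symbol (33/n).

1

Reciprocity: 33 ≡ 1 and 5251 ≡ 3 (mod 4), so (33/5251) = +(5251/33).
Reduce top mod 33: now compute (4/33).
Pull out 2^2: since 33 ≡ 1 (mod 8), (2/33) = +1, so (2/33)^2 = +1.
Reached (1/33) = 1. Collecting the sign flips along the way, the symbol is +1.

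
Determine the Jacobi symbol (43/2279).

Reciprocity: 43 ≡ 3 and 2279 ≡ 3 (mod 4), so (43/2279) = −(2279/43).
Reduce top mod 43: now compute (0/43).
Top reduces to 0: gcd > 1, so the symbol is 0.

0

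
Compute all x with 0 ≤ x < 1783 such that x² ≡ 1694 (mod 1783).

103, 1680

Since 1783 ≡ 3 (mod 4), a square root of 1694 is 1694^((1783+1)/4) = 1694^446 mod 1783.
Repeated squaring: 1694^2≡789, 1694^4≡254, 1694^8≡328, 1694^16≡604, 1694^32≡1084, 1694^64≡59, 1694^128≡1698, 1694^256≡93 (mod 1783).
1694^446 = 1694^(256+128+32+16+8+4+2) ≡ 1680 (mod 1783).
Check: 1680² = 2822400 ≡ 1694 (mod 1783). The two roots are 103 and 1680.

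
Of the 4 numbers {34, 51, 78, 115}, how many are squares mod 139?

(34/139) = +1 → QR.
(51/139) = +1 → QR.
(78/139) = +1 → QR.
(115/139) = -1 → non-residue.
Total quadratic residues among the 4: 3.

3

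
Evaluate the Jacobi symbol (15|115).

0

Reciprocity: 15 ≡ 3 and 115 ≡ 3 (mod 4), so (15/115) = −(115/15).
Reduce top mod 15: now compute (10/15).
Pull out 2: since 15 ≡ 7 (mod 8), (2/15) = +1.
Reciprocity: 5 ≡ 1 and 15 ≡ 3 (mod 4), so (5/15) = +(15/5).
Reduce top mod 5: now compute (0/5).
Top reduces to 0: gcd > 1, so the symbol is 0.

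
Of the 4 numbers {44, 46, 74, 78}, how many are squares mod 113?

(44/113) = +1 → QR.
(46/113) = -1 → non-residue.
(74/113) = -1 → non-residue.
(78/113) = -1 → non-residue.
Total quadratic residues among the 4: 1.

1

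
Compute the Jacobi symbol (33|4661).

Reciprocity: 33 ≡ 1 and 4661 ≡ 1 (mod 4), so (33/4661) = +(4661/33).
Reduce top mod 33: now compute (8/33).
Pull out 2^3: since 33 ≡ 1 (mod 8), (2/33) = +1, so (2/33)^3 = +1.
Reached (1/33) = 1. Collecting the sign flips along the way, the symbol is +1.

1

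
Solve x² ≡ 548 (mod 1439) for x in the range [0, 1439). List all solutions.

167, 1272

Since 1439 ≡ 3 (mod 4), a square root of 548 is 548^((1439+1)/4) = 548^360 mod 1439.
Repeated squaring: 548^2≡992, 548^4≡1227, 548^8≡335, 548^16≡1422, 548^32≡289, 548^64≡59, 548^128≡603, 548^256≡981 (mod 1439).
548^360 = 548^(256+64+32+8) ≡ 167 (mod 1439).
Check: 167² = 27889 ≡ 548 (mod 1439). The two roots are 167 and 1272.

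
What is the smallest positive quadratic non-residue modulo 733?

2

(2/733) = −1, so 2 is the smallest positive non-residue mod 733.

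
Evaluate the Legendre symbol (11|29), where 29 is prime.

Reciprocity: 11 ≡ 3 and 29 ≡ 1 (mod 4), so (11/29) = +(29/11).
Reduce top mod 11: now compute (7/11).
Reciprocity: 7 ≡ 3 and 11 ≡ 3 (mod 4), so (7/11) = −(11/7).
Reduce top mod 7: now compute (4/7).
Pull out 2^2: since 7 ≡ 7 (mod 8), (2/7) = +1, so (2/7)^2 = +1.
Reached (1/7) = 1. Collecting the sign flips along the way, the symbol is -1.

-1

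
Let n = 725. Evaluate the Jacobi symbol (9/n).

Reciprocity: 9 ≡ 1 and 725 ≡ 1 (mod 4), so (9/725) = +(725/9).
Reduce top mod 9: now compute (5/9).
Reciprocity: 5 ≡ 1 and 9 ≡ 1 (mod 4), so (5/9) = +(9/5).
Reduce top mod 5: now compute (4/5).
Pull out 2^2: since 5 ≡ 5 (mod 8), (2/5) = -1, so (2/5)^2 = +1.
Reached (1/5) = 1. Collecting the sign flips along the way, the symbol is +1.

1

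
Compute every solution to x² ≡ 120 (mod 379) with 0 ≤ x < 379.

Since 379 ≡ 3 (mod 4), a square root of 120 is 120^((379+1)/4) = 120^95 mod 379.
Repeated squaring: 120^2≡377, 120^4≡4, 120^8≡16, 120^16≡256, 120^32≡348, 120^64≡203 (mod 379).
120^95 = 120^(64+16+8+4+2+1) ≡ 96 (mod 379).
Check: 96² = 9216 ≡ 120 (mod 379). The two roots are 96 and 283.

96, 283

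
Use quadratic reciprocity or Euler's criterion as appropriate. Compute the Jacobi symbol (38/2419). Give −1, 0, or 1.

Pull out 2: since 2419 ≡ 3 (mod 8), (2/2419) = -1.
Reciprocity: 19 ≡ 3 and 2419 ≡ 3 (mod 4), so (19/2419) = −(2419/19).
Reduce top mod 19: now compute (6/19).
Pull out 2: since 19 ≡ 3 (mod 8), (2/19) = -1.
Reciprocity: 3 ≡ 3 and 19 ≡ 3 (mod 4), so (3/19) = −(19/3).
Reduce top mod 3: now compute (1/3).
Reached (1/3) = 1. Collecting the sign flips along the way, the symbol is +1.

1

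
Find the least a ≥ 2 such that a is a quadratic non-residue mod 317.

2

(2/317) = −1, so 2 is the smallest positive non-residue mod 317.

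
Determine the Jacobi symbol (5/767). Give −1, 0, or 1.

-1

Reciprocity: 5 ≡ 1 and 767 ≡ 3 (mod 4), so (5/767) = +(767/5).
Reduce top mod 5: now compute (2/5).
Pull out 2: since 5 ≡ 5 (mod 8), (2/5) = -1.
Reached (1/5) = 1. Collecting the sign flips along the way, the symbol is -1.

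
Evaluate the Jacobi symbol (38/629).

Pull out 2: since 629 ≡ 5 (mod 8), (2/629) = -1.
Reciprocity: 19 ≡ 3 and 629 ≡ 1 (mod 4), so (19/629) = +(629/19).
Reduce top mod 19: now compute (2/19).
Pull out 2: since 19 ≡ 3 (mod 8), (2/19) = -1.
Reached (1/19) = 1. Collecting the sign flips along the way, the symbol is +1.

1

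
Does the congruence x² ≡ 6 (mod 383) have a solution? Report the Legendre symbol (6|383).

1

Euler's criterion: (6/383) ≡ 6^191 (mod 383).
6^2 ≡ 36 (mod 383)
6^4 ≡ 147 (mod 383)
6^8 ≡ 161 (mod 383)
6^16 ≡ 260 (mod 383)
6^32 ≡ 192 (mod 383)
6^64 ≡ 96 (mod 383)
6^128 ≡ 24 (mod 383)
6^191 = 6^(128+32+16+8+4+2+1) ≡ 1 (mod 383).
Result is 1, so (6/383) = 1.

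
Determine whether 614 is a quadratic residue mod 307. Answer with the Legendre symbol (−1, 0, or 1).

First reduce: 614 ≡ 0 (mod 307).
Top reduces to 0: gcd > 1, so the symbol is 0.

0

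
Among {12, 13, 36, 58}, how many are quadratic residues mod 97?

2

(12/97) = +1 → QR.
(13/97) = -1 → non-residue.
(36/97) = +1 → QR.
(58/97) = -1 → non-residue.
Total quadratic residues among the 4: 2.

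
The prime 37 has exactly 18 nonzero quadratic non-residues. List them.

2,5,6,8,13,14,15,17,18,19,20,22,23,24,29,31,32,35

Square k = 1,…,18 (k and 37−k give the same square):
1²=1, 2²=4, 3²=9, 4²=16, 5²=25, 6²=36, 7²≡12, 8²≡27, 9²≡7, 10²≡26, 11²≡10, 12²≡33, 13²≡21, 14²≡11, 15²≡3, 16²≡34, 17²≡30, 18²≡28 (mod 37).
The residues are {1, 3, 4, 7, 9, 10, 11, 12, 16, 21, 25, 26, 27, 28, 30, 33, 34, 36}; the non-residues are the remaining 18 nonzero classes.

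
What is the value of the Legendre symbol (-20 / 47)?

First reduce: -20 ≡ 27 (mod 47).
Reciprocity: 27 ≡ 3 and 47 ≡ 3 (mod 4), so (27/47) = −(47/27).
Reduce top mod 27: now compute (20/27).
Pull out 2^2: since 27 ≡ 3 (mod 8), (2/27) = -1, so (2/27)^2 = +1.
Reciprocity: 5 ≡ 1 and 27 ≡ 3 (mod 4), so (5/27) = +(27/5).
Reduce top mod 5: now compute (2/5).
Pull out 2: since 5 ≡ 5 (mod 8), (2/5) = -1.
Reached (1/5) = 1. Collecting the sign flips along the way, the symbol is +1.

1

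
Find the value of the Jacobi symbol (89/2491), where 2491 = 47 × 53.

1

Reciprocity: 89 ≡ 1 and 2491 ≡ 3 (mod 4), so (89/2491) = +(2491/89).
Reduce top mod 89: now compute (88/89).
Pull out 2^3: since 89 ≡ 1 (mod 8), (2/89) = +1, so (2/89)^3 = +1.
Reciprocity: 11 ≡ 3 and 89 ≡ 1 (mod 4), so (11/89) = +(89/11).
Reduce top mod 11: now compute (1/11).
Reached (1/11) = 1. Collecting the sign flips along the way, the symbol is +1.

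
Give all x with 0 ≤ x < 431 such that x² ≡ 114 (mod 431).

Since 431 ≡ 3 (mod 4), a square root of 114 is 114^((431+1)/4) = 114^108 mod 431.
Repeated squaring: 114^2≡66, 114^4≡46, 114^8≡392, 114^16≡228, 114^32≡264, 114^64≡305 (mod 431).
114^108 = 114^(64+32+8+4) ≡ 218 (mod 431).
Check: 218² = 47524 ≡ 114 (mod 431). The two roots are 213 and 218.

213, 218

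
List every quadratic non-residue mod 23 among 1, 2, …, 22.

Square k = 1,…,11 (k and 23−k give the same square):
1²=1, 2²=4, 3²=9, 4²=16, 5²≡2, 6²≡13, 7²≡3, 8²≡18, 9²≡12, 10²≡8, 11²≡6 (mod 23).
The residues are {1, 2, 3, 4, 6, 8, 9, 12, 13, 16, 18}; the non-residues are the remaining 11 nonzero classes.

5,7,10,11,14,15,17,19,20,21,22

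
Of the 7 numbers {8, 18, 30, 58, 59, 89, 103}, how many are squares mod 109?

(8/109) = -1 → non-residue.
(18/109) = -1 → non-residue.
(30/109) = -1 → non-residue.
(58/109) = -1 → non-residue.
(59/109) = -1 → non-residue.
(89/109) = +1 → QR.
(103/109) = -1 → non-residue.
Total quadratic residues among the 7: 1.

1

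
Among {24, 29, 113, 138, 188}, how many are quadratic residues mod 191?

(24/191) = +1 → QR.
(29/191) = -1 → non-residue.
(113/191) = -1 → non-residue.
(138/191) = +1 → QR.
(188/191) = -1 → non-residue.
Total quadratic residues among the 5: 2.

2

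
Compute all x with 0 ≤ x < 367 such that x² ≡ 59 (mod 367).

64, 303

Since 367 ≡ 3 (mod 4), a square root of 59 is 59^((367+1)/4) = 59^92 mod 367.
Repeated squaring: 59^2≡178, 59^4≡122, 59^8≡204, 59^16≡145, 59^32≡106, 59^64≡226 (mod 367).
59^92 = 59^(64+16+8+4) ≡ 64 (mod 367).
Check: 64² = 4096 ≡ 59 (mod 367). The two roots are 64 and 303.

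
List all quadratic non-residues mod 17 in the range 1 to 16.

Square k = 1,…,8 (k and 17−k give the same square):
1²=1, 2²=4, 3²=9, 4²=16, 5²≡8, 6²≡2, 7²≡15, 8²≡13 (mod 17).
The residues are {1, 2, 4, 8, 9, 13, 15, 16}; the non-residues are the remaining 8 nonzero classes.

3,5,6,7,10,11,12,14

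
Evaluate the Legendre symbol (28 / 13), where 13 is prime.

-1

Euler's criterion: (28/13) ≡ 2^6 (mod 13).
2^2 ≡ 4 (mod 13)
2^4 ≡ 3 (mod 13)
2^6 = 2^(4+2) ≡ 12 (mod 13).
Result is 12 ≡ −1, so (28/13) = −1.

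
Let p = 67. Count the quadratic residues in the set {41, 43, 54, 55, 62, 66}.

3

(41/67) = -1 → non-residue.
(43/67) = -1 → non-residue.
(54/67) = +1 → QR.
(55/67) = +1 → QR.
(62/67) = +1 → QR.
(66/67) = -1 → non-residue.
Total quadratic residues among the 6: 3.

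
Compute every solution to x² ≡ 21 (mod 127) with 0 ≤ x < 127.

23, 104

Since 127 ≡ 3 (mod 4), a square root of 21 is 21^((127+1)/4) = 21^32 mod 127.
Repeated squaring: 21^2≡60, 21^4≡44, 21^8≡31, 21^16≡72, 21^32≡104 (mod 127).
21^32 = 21^(32) ≡ 104 (mod 127).
Check: 104² = 10816 ≡ 21 (mod 127). The two roots are 23 and 104.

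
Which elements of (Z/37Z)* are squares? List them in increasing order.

1,3,4,7,9,10,11,12,16,21,25,26,27,28,30,33,34,36

Square k = 1,…,18 (k and 37−k give the same square):
1²=1, 2²=4, 3²=9, 4²=16, 5²=25, 6²=36, 7²≡12, 8²≡27, 9²≡7, 10²≡26, 11²≡10, 12²≡33, 13²≡21, 14²≡11, 15²≡3, 16²≡34, 17²≡30, 18²≡28 (mod 37).
So the quadratic residues mod 37 are {1, 3, 4, 7, 9, 10, 11, 12, 16, 21, 25, 26, 27, 28, 30, 33, 34, 36}.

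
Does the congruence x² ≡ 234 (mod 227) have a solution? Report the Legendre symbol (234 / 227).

First reduce: 234 ≡ 7 (mod 227).
Reciprocity: 7 ≡ 3 and 227 ≡ 3 (mod 4), so (7/227) = −(227/7).
Reduce top mod 7: now compute (3/7).
Reciprocity: 3 ≡ 3 and 7 ≡ 3 (mod 4), so (3/7) = −(7/3).
Reduce top mod 3: now compute (1/3).
Reached (1/3) = 1. Collecting the sign flips along the way, the symbol is +1.

1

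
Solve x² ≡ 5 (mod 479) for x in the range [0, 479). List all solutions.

22, 457

Since 479 ≡ 3 (mod 4), a square root of 5 is 5^((479+1)/4) = 5^120 mod 479.
Repeated squaring: 5^2≡25, 5^4≡146, 5^8≡240, 5^16≡120, 5^32≡30, 5^64≡421 (mod 479).
5^120 = 5^(64+32+16+8) ≡ 22 (mod 479).
Check: 22² = 484 ≡ 5 (mod 479). The two roots are 22 and 457.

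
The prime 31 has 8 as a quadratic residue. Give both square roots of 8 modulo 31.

Since 31 ≡ 3 (mod 4), a square root of 8 is 8^((31+1)/4) = 8^8 mod 31.
Repeated squaring: 8^2≡2, 8^4≡4, 8^8≡16 (mod 31).
8^8 = 8^(8) ≡ 16 (mod 31).
Check: 16² = 256 ≡ 8 (mod 31). The two roots are 15 and 16.

15, 16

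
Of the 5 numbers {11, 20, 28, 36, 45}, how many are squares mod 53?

3

(11/53) = +1 → QR.
(20/53) = -1 → non-residue.
(28/53) = +1 → QR.
(36/53) = +1 → QR.
(45/53) = -1 → non-residue.
Total quadratic residues among the 5: 3.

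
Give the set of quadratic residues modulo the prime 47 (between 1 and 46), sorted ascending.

1,2,3,4,6,7,8,9,12,14,16,17,18,21,24,25,27,28,32,34,36,37,42

Square k = 1,…,23 (k and 47−k give the same square):
1²=1, 2²=4, 3²=9, 4²=16, 5²=25, 6²=36, 7²≡2, 8²≡17, 9²≡34, 10²≡6, 11²≡27, 12²≡3, 13²≡28, 14²≡8, 15²≡37, 16²≡21, 17²≡7, 18²≡42, 19²≡32, 20²≡24, 21²≡18, 22²≡14, 23²≡12 (mod 47).
So the quadratic residues mod 47 are {1, 2, 3, 4, 6, 7, 8, 9, 12, 14, 16, 17, 18, 21, 24, 25, 27, 28, 32, 34, 36, 37, 42}.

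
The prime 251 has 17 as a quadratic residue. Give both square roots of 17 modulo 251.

45, 206

Since 251 ≡ 3 (mod 4), a square root of 17 is 17^((251+1)/4) = 17^63 mod 251.
Repeated squaring: 17^2≡38, 17^4≡189, 17^8≡79, 17^16≡217, 17^32≡152 (mod 251).
17^63 = 17^(32+16+8+4+2+1) ≡ 45 (mod 251).
Check: 45² = 2025 ≡ 17 (mod 251). The two roots are 45 and 206.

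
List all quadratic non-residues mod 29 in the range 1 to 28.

2 3 8 10 11 12 14 15 17 18 19 21 26 27

Square k = 1,…,14 (k and 29−k give the same square):
1²=1, 2²=4, 3²=9, 4²=16, 5²=25, 6²≡7, 7²≡20, 8²≡6, 9²≡23, 10²≡13, 11²≡5, 12²≡28, 13²≡24, 14²≡22 (mod 29).
The residues are {1, 4, 5, 6, 7, 9, 13, 16, 20, 22, 23, 24, 25, 28}; the non-residues are the remaining 14 nonzero classes.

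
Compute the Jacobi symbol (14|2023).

Pull out 2: since 2023 ≡ 7 (mod 8), (2/2023) = +1.
Reciprocity: 7 ≡ 3 and 2023 ≡ 3 (mod 4), so (7/2023) = −(2023/7).
Reduce top mod 7: now compute (0/7).
Top reduces to 0: gcd > 1, so the symbol is 0.

0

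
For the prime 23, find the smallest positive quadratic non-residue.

5

(2/23) = +1, so 2 is a residue.
(3/23) = +1, so 3 is a residue.
(4/23) = +1, so 4 is a residue.
(5/23) = −1, so 5 is the smallest positive non-residue mod 23.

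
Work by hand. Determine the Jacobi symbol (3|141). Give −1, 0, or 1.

Reciprocity: 3 ≡ 3 and 141 ≡ 1 (mod 4), so (3/141) = +(141/3).
Reduce top mod 3: now compute (0/3).
Top reduces to 0: gcd > 1, so the symbol is 0.

0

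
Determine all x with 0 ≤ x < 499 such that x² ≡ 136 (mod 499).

Since 499 ≡ 3 (mod 4), a square root of 136 is 136^((499+1)/4) = 136^125 mod 499.
Repeated squaring: 136^2≡33, 136^4≡91, 136^8≡297, 136^16≡385, 136^32≡22, 136^64≡484 (mod 499).
136^125 = 136^(64+32+16+8+4+1) ≡ 424 (mod 499).
Check: 424² = 179776 ≡ 136 (mod 499). The two roots are 75 and 424.

75, 424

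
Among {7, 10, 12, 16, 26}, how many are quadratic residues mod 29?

(7/29) = +1 → QR.
(10/29) = -1 → non-residue.
(12/29) = -1 → non-residue.
(16/29) = +1 → QR.
(26/29) = -1 → non-residue.
Total quadratic residues among the 5: 2.

2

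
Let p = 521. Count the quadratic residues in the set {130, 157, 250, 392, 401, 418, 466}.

4

(130/521) = +1 → QR.
(157/521) = -1 → non-residue.
(250/521) = +1 → QR.
(392/521) = +1 → QR.
(401/521) = -1 → non-residue.
(418/521) = -1 → non-residue.
(466/521) = +1 → QR.
Total quadratic residues among the 7: 4.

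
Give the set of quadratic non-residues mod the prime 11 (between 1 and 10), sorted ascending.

Square k = 1,…,5 (k and 11−k give the same square):
1²=1, 2²=4, 3²=9, 4²≡5, 5²≡3 (mod 11).
The residues are {1, 3, 4, 5, 9}; the non-residues are the remaining 5 nonzero classes.

2, 6, 7, 8, 10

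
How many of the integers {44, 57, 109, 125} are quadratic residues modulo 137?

2

(44/137) = +1 → QR.
(57/137) = -1 → non-residue.
(109/137) = +1 → QR.
(125/137) = -1 → non-residue.
Total quadratic residues among the 4: 2.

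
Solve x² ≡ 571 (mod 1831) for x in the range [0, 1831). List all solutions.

655, 1176

Since 1831 ≡ 3 (mod 4), a square root of 571 is 571^((1831+1)/4) = 571^458 mod 1831.
Repeated squaring: 571^2≡123, 571^4≡481, 571^8≡655, 571^16≡571, 571^32≡123, 571^64≡481, 571^128≡655, 571^256≡571 (mod 1831).
571^458 = 571^(256+128+64+8+2) ≡ 655 (mod 1831).
Check: 655² = 429025 ≡ 571 (mod 1831). The two roots are 655 and 1176.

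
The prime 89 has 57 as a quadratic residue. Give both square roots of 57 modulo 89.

89 ≡ 1 (mod 4), so we find a root by search.
Trying successive values, 18² = 324 ≡ 57 (mod 89). The other root is 89 − 18 = 71.

18, 71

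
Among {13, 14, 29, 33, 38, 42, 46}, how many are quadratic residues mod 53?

5

(13/53) = +1 → QR.
(14/53) = -1 → non-residue.
(29/53) = +1 → QR.
(33/53) = -1 → non-residue.
(38/53) = +1 → QR.
(42/53) = +1 → QR.
(46/53) = +1 → QR.
Total quadratic residues among the 7: 5.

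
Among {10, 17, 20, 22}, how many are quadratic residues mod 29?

(10/29) = -1 → non-residue.
(17/29) = -1 → non-residue.
(20/29) = +1 → QR.
(22/29) = +1 → QR.
Total quadratic residues among the 4: 2.

2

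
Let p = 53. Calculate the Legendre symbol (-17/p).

1

First reduce: -17 ≡ 36 (mod 53).
Pull out 2^2: since 53 ≡ 5 (mod 8), (2/53) = -1, so (2/53)^2 = +1.
Reciprocity: 9 ≡ 1 and 53 ≡ 1 (mod 4), so (9/53) = +(53/9).
Reduce top mod 9: now compute (8/9).
Pull out 2^3: since 9 ≡ 1 (mod 8), (2/9) = +1, so (2/9)^3 = +1.
Reached (1/9) = 1. Collecting the sign flips along the way, the symbol is +1.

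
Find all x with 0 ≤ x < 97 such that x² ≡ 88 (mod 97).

31, 66

97 ≡ 1 (mod 4), so we find a root by search.
Trying successive values, 31² = 961 ≡ 88 (mod 97). The other root is 97 − 31 = 66.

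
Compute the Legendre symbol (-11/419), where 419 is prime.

Euler's criterion: (-11/419) ≡ 408^209 (mod 419).
408^2 ≡ 121 (mod 419)
408^4 ≡ 395 (mod 419)
408^8 ≡ 157 (mod 419)
408^16 ≡ 347 (mod 419)
408^32 ≡ 156 (mod 419)
408^64 ≡ 34 (mod 419)
408^128 ≡ 318 (mod 419)
408^209 = 408^(128+64+16+1) ≡ 1 (mod 419).
Result is 1, so (-11/419) = 1.

1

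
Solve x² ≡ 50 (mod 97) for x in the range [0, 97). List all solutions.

27, 70

97 ≡ 1 (mod 4), so we find a root by search.
Trying successive values, 27² = 729 ≡ 50 (mod 97). The other root is 97 − 27 = 70.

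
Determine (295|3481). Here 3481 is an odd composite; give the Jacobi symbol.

Reciprocity: 295 ≡ 3 and 3481 ≡ 1 (mod 4), so (295/3481) = +(3481/295).
Reduce top mod 295: now compute (236/295).
Pull out 2^2: since 295 ≡ 7 (mod 8), (2/295) = +1, so (2/295)^2 = +1.
Reciprocity: 59 ≡ 3 and 295 ≡ 3 (mod 4), so (59/295) = −(295/59).
Reduce top mod 59: now compute (0/59).
Top reduces to 0: gcd > 1, so the symbol is 0.

0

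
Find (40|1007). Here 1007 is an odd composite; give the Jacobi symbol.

Pull out 2^3: since 1007 ≡ 7 (mod 8), (2/1007) = +1, so (2/1007)^3 = +1.
Reciprocity: 5 ≡ 1 and 1007 ≡ 3 (mod 4), so (5/1007) = +(1007/5).
Reduce top mod 5: now compute (2/5).
Pull out 2: since 5 ≡ 5 (mod 8), (2/5) = -1.
Reached (1/5) = 1. Collecting the sign flips along the way, the symbol is -1.

-1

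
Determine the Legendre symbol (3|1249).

Reciprocity: 3 ≡ 3 and 1249 ≡ 1 (mod 4), so (3/1249) = +(1249/3).
Reduce top mod 3: now compute (1/3).
Reached (1/3) = 1. Collecting the sign flips along the way, the symbol is +1.

1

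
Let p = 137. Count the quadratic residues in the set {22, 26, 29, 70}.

1

(22/137) = +1 → QR.
(26/137) = -1 → non-residue.
(29/137) = -1 → non-residue.
(70/137) = -1 → non-residue.
Total quadratic residues among the 4: 1.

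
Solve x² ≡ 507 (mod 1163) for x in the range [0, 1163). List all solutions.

Since 1163 ≡ 3 (mod 4), a square root of 507 is 507^((1163+1)/4) = 507^291 mod 1163.
Repeated squaring: 507^2≡26, 507^4≡676, 507^8≡1080, 507^16≡1074, 507^32≡943, 507^64≡717, 507^128≡43, 507^256≡686 (mod 1163).
507^291 = 507^(256+32+2+1) ≡ 360 (mod 1163).
Check: 360² = 129600 ≡ 507 (mod 1163). The two roots are 360 and 803.

360, 803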